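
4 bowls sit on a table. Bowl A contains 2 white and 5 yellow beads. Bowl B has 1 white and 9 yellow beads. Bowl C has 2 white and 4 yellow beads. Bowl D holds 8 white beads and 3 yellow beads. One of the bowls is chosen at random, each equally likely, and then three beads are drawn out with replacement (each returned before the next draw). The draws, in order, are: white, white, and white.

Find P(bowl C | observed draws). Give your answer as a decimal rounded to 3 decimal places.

For each hypothesis, P(data | H) works out to: P(data | bowl A) = (2/7)(2/7)(2/7) = 0.023324; P(data | bowl B) = (1/10)(1/10)(1/10) = 0.001; P(data | bowl C) = (2/6)(2/6)(2/6) = 0.037037; P(data | bowl D) = (8/11)(8/11)(8/11) = 0.38467.
The prior-weighted likelihoods are 1/4 · 0.023324 = 0.0058309, 1/4 · 0.001 = 0.00025, 1/4 · 0.037037 = 0.0092593, 1/4 · 0.38467 = 0.096168; these sum to 0.11151.
Hence P(bowl C | data) = (0.0092593) / (0.11151) = 0.083036.

0.083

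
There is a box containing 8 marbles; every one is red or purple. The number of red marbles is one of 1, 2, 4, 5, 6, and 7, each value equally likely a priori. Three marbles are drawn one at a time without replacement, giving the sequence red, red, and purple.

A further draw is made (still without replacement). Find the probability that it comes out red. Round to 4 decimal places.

0.6541

Compute the likelihood of the observed sequence for each case: P(data | r = 1) = (1/8)(0/7) = 0; P(data | r = 2) = (2/8)(1/7)(6/6) = 1/28; P(data | r = 4) = (4/8)(3/7)(4/6) = 1/7; P(data | r = 5) = (5/8)(4/7)(3/6) = 5/28; P(data | r = 6) = (6/8)(5/7)(2/6) = 5/28; P(data | r = 7) = (7/8)(6/7)(1/6) = 1/8.
Multiplying each by its prior: 1/6 · 0 = 0, 1/6 · 1/28 = 1/168, 1/6 · 1/7 = 1/42, 1/6 · 5/28 = 5/168, 1/6 · 5/28 = 5/168, 1/6 · 1/8 = 1/48; with total 37/336.
Dividing through by the total gives posterior P(r = 1 | data) = 0, P(r = 2 | data) = 2/37, P(r = 4 | data) = 8/37, P(r = 5 | data) = 10/37, P(r = 6 | data) = 10/37, P(r = 7 | data) = 7/37.
So P(red next | data) = Σ P(red next | H) P(H | data) = (0)(2/37) + (2/5)(8/37) + (3/5)(10/37) + (4/5)(10/37) + (1)(7/37) = 121/185.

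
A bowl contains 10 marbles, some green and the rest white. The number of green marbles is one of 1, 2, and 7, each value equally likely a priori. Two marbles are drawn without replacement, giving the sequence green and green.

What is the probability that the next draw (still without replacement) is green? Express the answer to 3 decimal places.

0.597

Compute the likelihood of the observed sequence for each case: P(data | r = 1) = (1/10)(0/9) = 0; P(data | r = 2) = (2/10)(1/9) = 1/45; P(data | r = 7) = (7/10)(6/9) = 7/15.
Weighting by the prior gives 1/3 · 0 = 0, 1/3 · 1/45 = 1/135, 1/3 · 7/15 = 7/45; with total 22/135.
The posterior is then P(r = 1 | data) = 0, P(r = 2 | data) = 1/22, P(r = 7 | data) = 21/22.
The predictive probability is P(green next | data) = (0)(1/22) + (5/8)(21/22) = 105/176.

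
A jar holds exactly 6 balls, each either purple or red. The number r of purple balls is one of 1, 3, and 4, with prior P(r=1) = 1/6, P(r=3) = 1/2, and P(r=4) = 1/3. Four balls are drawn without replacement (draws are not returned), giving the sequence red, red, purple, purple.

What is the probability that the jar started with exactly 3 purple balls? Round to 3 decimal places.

0.692

Compute the likelihood of the observed sequence for each case: P(data | r = 1) = (5/6)(4/5)(1/4)(0/3) = 0; P(data | r = 3) = (3/6)(2/5)(3/4)(2/3) = 1/10; P(data | r = 4) = (2/6)(1/5)(4/4)(3/3) = 1/15.
Multiplying each by its prior: 1/6 · 0 = 0, 1/2 · 1/10 = 1/20, 1/3 · 1/15 = 1/45; summing to 13/180.
By Bayes' rule, P(r = 3 | data) = (1/20) / (13/180) = 9/13.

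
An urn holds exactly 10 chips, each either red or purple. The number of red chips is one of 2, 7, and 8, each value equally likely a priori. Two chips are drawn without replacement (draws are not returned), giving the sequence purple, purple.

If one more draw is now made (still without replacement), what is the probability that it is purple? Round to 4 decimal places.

0.6680

The likelihood of the observed sequence under each hypothesis: P(data | r = 2) = (8/10)(7/9) = 28/45; P(data | r = 7) = (3/10)(2/9) = 1/15; P(data | r = 8) = (2/10)(1/9) = 1/45.
Weighting by the prior gives 1/3 · 28/45 = 28/135, 1/3 · 1/15 = 1/45, 1/3 · 1/45 = 1/135; these sum to 32/135.
The posterior is then P(r = 2 | data) = 7/8, P(r = 7 | data) = 3/32, P(r = 8 | data) = 1/32.
So P(purple next | data) = Σ P(purple next | H) P(H | data) = (3/4)(7/8) + (1/8)(3/32) + (0)(1/32) = 171/256.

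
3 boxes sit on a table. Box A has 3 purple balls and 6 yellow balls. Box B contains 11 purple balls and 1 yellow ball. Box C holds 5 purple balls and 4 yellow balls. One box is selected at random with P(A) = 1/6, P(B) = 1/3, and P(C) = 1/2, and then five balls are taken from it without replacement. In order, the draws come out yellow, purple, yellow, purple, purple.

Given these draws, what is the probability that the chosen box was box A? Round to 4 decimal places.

0.0769

Under each hypothesis, the probability of the observed sequence is: P(data | box A) = (6/9)(3/8)(5/7)(2/6)(1/5) = 1/84; P(data | box B) = (1/12)(11/11)(0/10) = 0; P(data | box C) = (4/9)(5/8)(3/7)(4/6)(3/5) = 1/21.
Weighting by the prior gives 1/6 · 1/84 = 1/504, 1/3 · 0 = 0, 1/2 · 1/21 = 1/42; these sum to 13/504.
So P(box A | data) = (1/504) / (13/504) = 1/13.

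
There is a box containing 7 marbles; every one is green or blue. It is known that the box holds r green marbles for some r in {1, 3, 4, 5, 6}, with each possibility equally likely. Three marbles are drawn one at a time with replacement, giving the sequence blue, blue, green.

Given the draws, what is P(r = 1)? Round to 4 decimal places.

0.2466

The likelihood of the observed sequence under each hypothesis: P(data | r = 1) = (6/7)(6/7)(1/7) = 0.10496; P(data | r = 3) = (4/7)(4/7)(3/7) = 0.13994; P(data | r = 4) = (3/7)(3/7)(4/7) = 0.10496; P(data | r = 5) = (2/7)(2/7)(5/7) = 0.058309; P(data | r = 6) = (1/7)(1/7)(6/7) = 0.017493.
The prior-weighted likelihoods are 1/5 · 0.10496 = 0.020991, 1/5 · 0.13994 = 0.027988, 1/5 · 0.10496 = 0.020991, 1/5 · 0.058309 = 0.011662, 1/5 · 0.017493 = 0.0034985; with total 0.085131.
So P(r = 1 | data) = (0.020991) / (0.085131) = 0.24658.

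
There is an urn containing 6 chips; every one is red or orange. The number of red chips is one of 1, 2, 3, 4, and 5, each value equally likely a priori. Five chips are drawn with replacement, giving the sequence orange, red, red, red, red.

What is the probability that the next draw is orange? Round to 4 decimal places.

0.3058

For each hypothesis, P(data | H) works out to: P(data | r = 1) = (5/6)(1/6)(1/6)(1/6)(1/6) = 0.000643; P(data | r = 2) = (4/6)(2/6)(2/6)(2/6)(2/6) = 0.0082305; P(data | r = 3) = (3/6)(3/6)(3/6)(3/6)(3/6) = 0.03125; P(data | r = 4) = (2/6)(4/6)(4/6)(4/6)(4/6) = 0.065844; P(data | r = 5) = (1/6)(5/6)(5/6)(5/6)(5/6) = 0.080376.
Weighting by the prior gives 1/5 · 0.000643 = 0.0001286, 1/5 · 0.0082305 = 0.0016461, 1/5 · 0.03125 = 0.00625, 1/5 · 0.065844 = 0.013169, 1/5 · 0.080376 = 0.016075; summing to 0.037269.
The posterior is then P(r = 1 | data) = 0.0034507, P(r = 2 | data) = 0.044168, P(r = 3 | data) = 0.1677, P(r = 4 | data) = 0.35335, P(r = 5 | data) = 0.43133.
Averaging over the posterior, P(orange next | data) = (5/6)(0.0034507) + (2/3)(0.044168) + (1/2)(0.1677) + (1/3)(0.35335) + (1/6)(0.43133) = 0.30584.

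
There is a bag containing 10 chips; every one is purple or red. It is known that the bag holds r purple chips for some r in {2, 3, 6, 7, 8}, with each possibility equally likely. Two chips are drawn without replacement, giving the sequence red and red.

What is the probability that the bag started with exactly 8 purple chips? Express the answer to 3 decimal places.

The likelihood of the observed sequence under each hypothesis: P(data | r = 2) = (8/10)(7/9) = 28/45; P(data | r = 3) = (7/10)(6/9) = 7/15; P(data | r = 6) = (4/10)(3/9) = 2/15; P(data | r = 7) = (3/10)(2/9) = 1/15; P(data | r = 8) = (2/10)(1/9) = 1/45.
The prior-weighted likelihoods are 1/5 · 28/45 = 28/225, 1/5 · 7/15 = 7/75, 1/5 · 2/15 = 2/75, 1/5 · 1/15 = 1/75, 1/5 · 1/45 = 1/225; summing to 59/225.
So P(r = 8 | data) = (1/225) / (59/225) = 1/59.

0.017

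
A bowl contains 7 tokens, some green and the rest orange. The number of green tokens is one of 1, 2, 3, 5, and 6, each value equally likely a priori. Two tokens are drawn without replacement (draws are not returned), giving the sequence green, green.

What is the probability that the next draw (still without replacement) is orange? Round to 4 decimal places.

0.3586

Compute the likelihood of the observed sequence for each case: P(data | r = 1) = (1/7)(0/6) = 0; P(data | r = 2) = (2/7)(1/6) = 1/21; P(data | r = 3) = (3/7)(2/6) = 1/7; P(data | r = 5) = (5/7)(4/6) = 10/21; P(data | r = 6) = (6/7)(5/6) = 5/7.
Weighting by the prior gives 1/5 · 0 = 0, 1/5 · 1/21 = 1/105, 1/5 · 1/7 = 1/35, 1/5 · 10/21 = 2/21, 1/5 · 5/7 = 1/7; summing to 29/105.
The posterior is then P(r = 1 | data) = 0, P(r = 2 | data) = 1/29, P(r = 3 | data) = 3/29, P(r = 5 | data) = 10/29, P(r = 6 | data) = 15/29.
Averaging over the posterior, P(orange next | data) = (1)(1/29) + (4/5)(3/29) + (2/5)(10/29) + (1/5)(15/29) = 52/145.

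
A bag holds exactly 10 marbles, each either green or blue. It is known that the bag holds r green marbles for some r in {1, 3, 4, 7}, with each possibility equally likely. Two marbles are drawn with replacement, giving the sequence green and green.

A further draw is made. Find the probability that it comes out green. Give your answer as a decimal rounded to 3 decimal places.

0.580

Compute the likelihood of the observed sequence for each case: P(data | r = 1) = (1/10)(1/10) = 1/100; P(data | r = 3) = (3/10)(3/10) = 9/100; P(data | r = 4) = (4/10)(4/10) = 4/25; P(data | r = 7) = (7/10)(7/10) = 49/100.
The prior-weighted likelihoods are 1/4 · 1/100 = 1/400, 1/4 · 9/100 = 9/400, 1/4 · 4/25 = 1/25, 1/4 · 49/100 = 49/400; with total 3/16.
The posterior is then P(r = 1 | data) = 1/75, P(r = 3 | data) = 3/25, P(r = 4 | data) = 16/75, P(r = 7 | data) = 49/75.
So P(green next | data) = Σ P(green next | H) P(H | data) = (1/10)(1/75) + (3/10)(3/25) + (2/5)(16/75) + (7/10)(49/75) = 29/50.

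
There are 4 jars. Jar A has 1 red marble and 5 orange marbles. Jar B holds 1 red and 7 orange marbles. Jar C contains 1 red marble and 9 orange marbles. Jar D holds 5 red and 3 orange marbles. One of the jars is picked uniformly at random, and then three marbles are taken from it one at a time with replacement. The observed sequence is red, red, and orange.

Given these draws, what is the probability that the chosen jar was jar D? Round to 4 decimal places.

Under each hypothesis, the probability of the observed sequence is: P(data | jar A) = (1/6)(1/6)(5/6) = 0.023148; P(data | jar B) = (1/8)(1/8)(7/8) = 0.013672; P(data | jar C) = (1/10)(1/10)(9/10) = 0.009; P(data | jar D) = (5/8)(5/8)(3/8) = 0.14648.
Weighting by the prior gives 1/4 · 0.023148 = 0.005787, 1/4 · 0.013672 = 0.003418, 1/4 · 0.009 = 0.00225, 1/4 · 0.14648 = 0.036621; summing to 0.048076.
So P(jar D | data) = (0.036621) / (0.048076) = 0.76173.

0.7617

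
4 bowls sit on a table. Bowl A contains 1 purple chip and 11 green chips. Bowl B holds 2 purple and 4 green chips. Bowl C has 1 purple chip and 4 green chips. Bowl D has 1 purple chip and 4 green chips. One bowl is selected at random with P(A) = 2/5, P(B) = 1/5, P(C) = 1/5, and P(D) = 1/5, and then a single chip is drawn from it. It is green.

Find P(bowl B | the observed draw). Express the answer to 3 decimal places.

0.163

The likelihood of this draw under each hypothesis: P(data | bowl A) = (11/12) = 11/12; P(data | bowl B) = (4/6) = 2/3; P(data | bowl C) = (4/5) = 4/5; P(data | bowl D) = (4/5) = 4/5.
Multiplying each by its prior: 2/5 · 11/12 = 11/30, 1/5 · 2/3 = 2/15, 1/5 · 4/5 = 4/25, 1/5 · 4/5 = 4/25; with total 41/50.
Hence P(bowl B | data) = (2/15) / (41/50) = 20/123.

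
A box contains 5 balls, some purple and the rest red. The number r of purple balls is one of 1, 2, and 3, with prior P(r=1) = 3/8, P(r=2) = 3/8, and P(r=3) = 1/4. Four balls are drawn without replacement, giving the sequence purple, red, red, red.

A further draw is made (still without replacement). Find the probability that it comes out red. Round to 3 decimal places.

0.667

For each hypothesis, P(data | H) works out to: P(data | r = 1) = (1/5)(4/4)(3/3)(2/2) = 1/5; P(data | r = 2) = (2/5)(3/4)(2/3)(1/2) = 1/10; P(data | r = 3) = (3/5)(2/4)(1/3)(0/2) = 0.
Weighting by the prior gives 3/8 · 1/5 = 3/40, 3/8 · 1/10 = 3/80, 1/4 · 0 = 0; these sum to 9/80.
The posterior is then P(r = 1 | data) = 2/3, P(r = 2 | data) = 1/3, P(r = 3 | data) = 0.
The predictive probability is P(red next | data) = (1)(2/3) + (0)(1/3) = 2/3.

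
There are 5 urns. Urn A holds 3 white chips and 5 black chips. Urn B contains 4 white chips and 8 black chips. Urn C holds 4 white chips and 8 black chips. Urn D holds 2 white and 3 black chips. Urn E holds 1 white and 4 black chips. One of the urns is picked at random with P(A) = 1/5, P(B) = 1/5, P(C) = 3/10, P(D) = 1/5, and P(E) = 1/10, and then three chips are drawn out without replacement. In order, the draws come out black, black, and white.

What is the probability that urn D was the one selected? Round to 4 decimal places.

0.2215

For each hypothesis, P(data | H) works out to: P(data | urn A) = (5/8)(4/7)(3/6) = 0.17857; P(data | urn B) = (8/12)(7/11)(4/10) = 0.1697; P(data | urn C) = (8/12)(7/11)(4/10) = 0.1697; P(data | urn D) = (3/5)(2/4)(2/3) = 0.2; P(data | urn E) = (4/5)(3/4)(1/3) = 0.2.
The prior-weighted likelihoods are 1/5 · 0.17857 = 0.035714, 1/5 · 0.1697 = 0.033939, 3/10 · 0.1697 = 0.050909, 1/5 · 0.2 = 0.04, 1/10 · 0.2 = 0.02; with total 0.18056.
Therefore the posterior P(urn D | data) = (0.04) / (0.18056) = 0.22153.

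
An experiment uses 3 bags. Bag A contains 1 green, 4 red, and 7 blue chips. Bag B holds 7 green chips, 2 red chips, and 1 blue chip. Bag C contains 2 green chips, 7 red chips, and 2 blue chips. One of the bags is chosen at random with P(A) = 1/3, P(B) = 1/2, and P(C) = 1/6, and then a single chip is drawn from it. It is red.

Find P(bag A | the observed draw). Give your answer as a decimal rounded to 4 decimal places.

0.3503

The likelihood of this draw under each hypothesis: P(data | bag A) = (4/12) = 1/3; P(data | bag B) = (2/10) = 1/5; P(data | bag C) = (7/11) = 7/11.
Multiplying each by its prior: 1/3 · 1/3 = 1/9, 1/2 · 1/5 = 1/10, 1/6 · 7/11 = 7/66; these sum to 157/495.
Therefore the posterior P(bag A | data) = (1/9) / (157/495) = 55/157.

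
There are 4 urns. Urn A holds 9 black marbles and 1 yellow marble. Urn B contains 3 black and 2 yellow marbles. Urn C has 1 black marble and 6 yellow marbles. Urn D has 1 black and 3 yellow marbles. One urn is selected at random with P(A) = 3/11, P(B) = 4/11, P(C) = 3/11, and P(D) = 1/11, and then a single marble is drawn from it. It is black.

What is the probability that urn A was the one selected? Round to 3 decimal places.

The likelihood of this draw under each hypothesis: P(data | urn A) = (9/10) = 0.9; P(data | urn B) = (3/5) = 0.6; P(data | urn C) = (1/7) = 0.14286; P(data | urn D) = (1/4) = 0.25.
Weighting by the prior gives 3/11 · 0.9 = 0.24545, 4/11 · 0.6 = 0.21818, 3/11 · 0.14286 = 0.038961, 1/11 · 0.25 = 0.022727; summing to 0.52532.
Therefore the posterior P(urn A | data) = (0.24545) / (0.52532) = 0.46724.

0.467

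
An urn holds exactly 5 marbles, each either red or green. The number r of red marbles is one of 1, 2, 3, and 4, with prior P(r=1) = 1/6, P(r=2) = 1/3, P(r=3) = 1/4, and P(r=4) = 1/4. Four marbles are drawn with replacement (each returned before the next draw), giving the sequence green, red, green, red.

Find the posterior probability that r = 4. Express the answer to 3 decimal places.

0.145

The likelihood of the observed sequence under each hypothesis: P(data | r = 1) = (4/5)(1/5)(4/5)(1/5) = 0.0256; P(data | r = 2) = (3/5)(2/5)(3/5)(2/5) = 0.0576; P(data | r = 3) = (2/5)(3/5)(2/5)(3/5) = 0.0576; P(data | r = 4) = (1/5)(4/5)(1/5)(4/5) = 0.0256.
Weighting by the prior gives 1/6 · 0.0256 = 0.0042667, 1/3 · 0.0576 = 0.0192, 1/4 · 0.0576 = 0.0144, 1/4 · 0.0256 = 0.0064; with total 0.044267.
So P(r = 4 | data) = (0.0064) / (0.044267) = 0.14458.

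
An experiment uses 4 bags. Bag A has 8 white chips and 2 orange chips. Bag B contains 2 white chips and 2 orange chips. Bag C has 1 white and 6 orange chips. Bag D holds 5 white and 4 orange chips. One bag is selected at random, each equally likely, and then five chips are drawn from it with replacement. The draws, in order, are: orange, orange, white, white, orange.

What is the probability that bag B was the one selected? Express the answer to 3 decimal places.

For each hypothesis, P(data | H) works out to: P(data | bag A) = (2/10)(2/10)(8/10)(8/10)(2/10) = 0.00512; P(data | bag B) = (2/4)(2/4)(2/4)(2/4)(2/4) = 0.03125; P(data | bag C) = (6/7)(6/7)(1/7)(1/7)(6/7) = 0.012852; P(data | bag D) = (4/9)(4/9)(5/9)(5/9)(4/9) = 0.027096.
The prior-weighted likelihoods are 1/4 · 0.00512 = 0.00128, 1/4 · 0.03125 = 0.0078125, 1/4 · 0.012852 = 0.0032129, 1/4 · 0.027096 = 0.006774; summing to 0.019079.
By Bayes' rule, P(bag B | data) = (0.0078125) / (0.019079) = 0.40947.

0.409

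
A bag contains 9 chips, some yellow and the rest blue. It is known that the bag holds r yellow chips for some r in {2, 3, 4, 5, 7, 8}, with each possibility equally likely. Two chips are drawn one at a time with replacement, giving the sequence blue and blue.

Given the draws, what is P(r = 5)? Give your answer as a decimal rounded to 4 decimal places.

For each hypothesis, P(data | H) works out to: P(data | r = 2) = (7/9)(7/9) = 49/81; P(data | r = 3) = (6/9)(6/9) = 4/9; P(data | r = 4) = (5/9)(5/9) = 25/81; P(data | r = 5) = (4/9)(4/9) = 16/81; P(data | r = 7) = (2/9)(2/9) = 4/81; P(data | r = 8) = (1/9)(1/9) = 1/81.
Weighting by the prior gives 1/6 · 49/81 = 49/486, 1/6 · 4/9 = 2/27, 1/6 · 25/81 = 25/486, 1/6 · 16/81 = 8/243, 1/6 · 4/81 = 2/243, 1/6 · 1/81 = 1/486; these sum to 131/486.
By Bayes' rule, P(r = 5 | data) = (8/243) / (131/486) = 16/131.

0.1221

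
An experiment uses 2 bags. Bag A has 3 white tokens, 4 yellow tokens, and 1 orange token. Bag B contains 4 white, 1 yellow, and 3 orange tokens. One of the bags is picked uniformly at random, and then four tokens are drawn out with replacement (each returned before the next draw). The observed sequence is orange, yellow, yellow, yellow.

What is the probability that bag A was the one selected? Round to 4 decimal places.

0.9552

Compute the likelihood of the observed sequence for each case: P(data | bag A) = (1/8)(4/8)(4/8)(4/8) = 0.015625; P(data | bag B) = (3/8)(1/8)(1/8)(1/8) = 0.00073242.
Multiplying each by its prior: 1/2 · 0.015625 = 0.0078125, 1/2 · 0.00073242 = 0.00036621; these sum to 0.0081787.
So P(bag A | data) = (0.0078125) / (0.0081787) = 0.95522.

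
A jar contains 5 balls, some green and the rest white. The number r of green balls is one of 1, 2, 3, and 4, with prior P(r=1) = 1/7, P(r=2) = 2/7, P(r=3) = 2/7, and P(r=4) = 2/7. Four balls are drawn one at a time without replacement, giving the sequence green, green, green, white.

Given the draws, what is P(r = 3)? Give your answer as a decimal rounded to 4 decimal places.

The likelihood of the observed sequence under each hypothesis: P(data | r = 1) = (1/5)(0/4) = 0; P(data | r = 2) = (2/5)(1/4)(0/3) = 0; P(data | r = 3) = (3/5)(2/4)(1/3)(2/2) = 1/10; P(data | r = 4) = (4/5)(3/4)(2/3)(1/2) = 1/5.
Multiplying each by its prior: 1/7 · 0 = 0, 2/7 · 0 = 0, 2/7 · 1/10 = 1/35, 2/7 · 1/5 = 2/35; these sum to 3/35.
So P(r = 3 | data) = (1/35) / (3/35) = 1/3.

0.3333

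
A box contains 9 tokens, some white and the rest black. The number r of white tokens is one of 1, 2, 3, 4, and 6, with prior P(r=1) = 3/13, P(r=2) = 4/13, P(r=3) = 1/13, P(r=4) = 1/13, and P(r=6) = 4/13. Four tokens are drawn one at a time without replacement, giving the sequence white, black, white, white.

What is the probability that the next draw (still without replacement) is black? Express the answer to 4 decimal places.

For each hypothesis, P(data | H) works out to: P(data | r = 1) = (1/9)(8/8)(0/7) = 0; P(data | r = 2) = (2/9)(7/8)(1/7)(0/6) = 0; P(data | r = 3) = (3/9)(6/8)(2/7)(1/6) = 0.011905; P(data | r = 4) = (4/9)(5/8)(3/7)(2/6) = 0.039683; P(data | r = 6) = (6/9)(3/8)(5/7)(4/6) = 0.11905.
Weighting by the prior gives 3/13 · 0 = 0, 4/13 · 0 = 0, 1/13 · 0.011905 = 0.00091575, 1/13 · 0.039683 = 0.0030525, 4/13 · 0.11905 = 0.03663; summing to 0.040598.
Dividing through by the total gives posterior P(r = 1 | data) = 0, P(r = 2 | data) = 0, P(r = 3 | data) = 0.022556, P(r = 4 | data) = 0.075188, P(r = 6 | data) = 0.90226.
Averaging over the posterior, P(black next | data) = (1)(0.022556) + (4/5)(0.075188) + (2/5)(0.90226) = 0.44361.

0.4436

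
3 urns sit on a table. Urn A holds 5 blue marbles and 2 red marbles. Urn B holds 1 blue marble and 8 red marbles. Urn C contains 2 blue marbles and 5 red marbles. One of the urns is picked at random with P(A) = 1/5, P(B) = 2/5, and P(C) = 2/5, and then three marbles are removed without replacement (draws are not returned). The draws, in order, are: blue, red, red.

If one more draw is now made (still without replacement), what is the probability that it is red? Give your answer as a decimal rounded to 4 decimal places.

Under each hypothesis, the probability of the observed sequence is: P(data | urn A) = (5/7)(2/6)(1/5) = 1/21; P(data | urn B) = (1/9)(8/8)(7/7) = 1/9; P(data | urn C) = (2/7)(5/6)(4/5) = 4/21.
Multiplying each by its prior: 1/5 · 1/21 = 1/105, 2/5 · 1/9 = 2/45, 2/5 · 4/21 = 8/105; these sum to 41/315.
The posterior is then P(urn A | data) = 3/41, P(urn B | data) = 14/41, P(urn C | data) = 24/41.
The predictive probability is P(red next | data) = (0)(3/41) + (1)(14/41) + (3/4)(24/41) = 32/41.

0.7805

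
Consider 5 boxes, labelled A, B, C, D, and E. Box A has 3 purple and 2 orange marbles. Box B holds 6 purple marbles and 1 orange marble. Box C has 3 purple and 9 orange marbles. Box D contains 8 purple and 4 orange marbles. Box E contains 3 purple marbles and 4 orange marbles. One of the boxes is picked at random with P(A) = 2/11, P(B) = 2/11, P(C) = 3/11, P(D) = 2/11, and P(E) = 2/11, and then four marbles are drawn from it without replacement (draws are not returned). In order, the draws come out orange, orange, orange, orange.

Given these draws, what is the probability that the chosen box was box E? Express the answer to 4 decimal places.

For each hypothesis, P(data | H) works out to: P(data | box A) = (2/5)(1/4)(0/3) = 0; P(data | box B) = (1/7)(0/6) = 0; P(data | box C) = (9/12)(8/11)(7/10)(6/9) = 0.25455; P(data | box D) = (4/12)(3/11)(2/10)(1/9) = 0.0020202; P(data | box E) = (4/7)(3/6)(2/5)(1/4) = 0.028571.
Multiplying each by its prior: 2/11 · 0 = 0, 2/11 · 0 = 0, 3/11 · 0.25455 = 0.069421, 2/11 · 0.0020202 = 0.00036731, 2/11 · 0.028571 = 0.0051948; these sum to 0.074984.
So P(box E | data) = (0.0051948) / (0.074984) = 0.069279.

0.0693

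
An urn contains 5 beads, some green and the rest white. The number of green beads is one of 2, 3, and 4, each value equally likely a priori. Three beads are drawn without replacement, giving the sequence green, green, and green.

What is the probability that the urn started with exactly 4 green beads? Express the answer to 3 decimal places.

0.800

Compute the likelihood of the observed sequence for each case: P(data | r = 2) = (2/5)(1/4)(0/3) = 0; P(data | r = 3) = (3/5)(2/4)(1/3) = 1/10; P(data | r = 4) = (4/5)(3/4)(2/3) = 2/5.
Weighting by the prior gives 1/3 · 0 = 0, 1/3 · 1/10 = 1/30, 1/3 · 2/5 = 2/15; summing to 1/6.
Hence P(r = 4 | data) = (2/15) / (1/6) = 4/5.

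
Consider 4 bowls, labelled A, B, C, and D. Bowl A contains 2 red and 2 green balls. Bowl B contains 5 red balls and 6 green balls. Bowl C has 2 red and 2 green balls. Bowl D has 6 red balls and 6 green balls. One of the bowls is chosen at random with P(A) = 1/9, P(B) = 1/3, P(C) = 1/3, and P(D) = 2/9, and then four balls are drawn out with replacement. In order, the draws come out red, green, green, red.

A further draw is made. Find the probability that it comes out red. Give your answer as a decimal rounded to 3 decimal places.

The likelihood of the observed sequence under each hypothesis: P(data | bowl A) = (2/4)(2/4)(2/4)(2/4) = 0.0625; P(data | bowl B) = (5/11)(6/11)(6/11)(5/11) = 0.061471; P(data | bowl C) = (2/4)(2/4)(2/4)(2/4) = 0.0625; P(data | bowl D) = (6/12)(6/12)(6/12)(6/12) = 0.0625.
Weighting by the prior gives 1/9 · 0.0625 = 0.0069444, 1/3 · 0.061471 = 0.02049, 1/3 · 0.0625 = 0.020833, 2/9 · 0.0625 = 0.013889; these sum to 0.062157.
Dividing through by the total gives posterior P(bowl A | data) = 0.11172, P(bowl B | data) = 0.32966, P(bowl C | data) = 0.33517, P(bowl D | data) = 0.22345.
The predictive probability is P(red next | data) = (1/2)(0.11172) + (5/11)(0.32966) + (1/2)(0.33517) + (1/2)(0.22345) = 0.48502.

0.485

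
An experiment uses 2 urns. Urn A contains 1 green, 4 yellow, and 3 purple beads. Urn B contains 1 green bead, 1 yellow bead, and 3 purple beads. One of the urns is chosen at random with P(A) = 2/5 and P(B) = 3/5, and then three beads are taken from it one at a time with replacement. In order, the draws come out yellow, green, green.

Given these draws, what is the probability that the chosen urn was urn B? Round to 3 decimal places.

Compute the likelihood of the observed sequence for each case: P(data | urn A) = (4/8)(1/8)(1/8) = 0.0078125; P(data | urn B) = (1/5)(1/5)(1/5) = 0.008.
The prior-weighted likelihoods are 2/5 · 0.0078125 = 0.003125, 3/5 · 0.008 = 0.0048; these sum to 0.007925.
So P(urn B | data) = (0.0048) / (0.007925) = 0.60568.

0.606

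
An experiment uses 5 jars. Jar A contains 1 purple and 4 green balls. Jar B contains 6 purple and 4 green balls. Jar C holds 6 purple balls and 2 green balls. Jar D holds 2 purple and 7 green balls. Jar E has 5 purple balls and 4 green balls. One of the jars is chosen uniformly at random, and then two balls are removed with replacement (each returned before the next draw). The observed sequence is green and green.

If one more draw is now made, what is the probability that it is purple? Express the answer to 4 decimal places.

Under each hypothesis, the probability of the observed sequence is: P(data | jar A) = (4/5)(4/5) = 0.64; P(data | jar B) = (4/10)(4/10) = 0.16; P(data | jar C) = (2/8)(2/8) = 0.0625; P(data | jar D) = (7/9)(7/9) = 0.60494; P(data | jar E) = (4/9)(4/9) = 0.19753.
The prior-weighted likelihoods are 1/5 · 0.64 = 0.128, 1/5 · 0.16 = 0.032, 1/5 · 0.0625 = 0.0125, 1/5 · 0.60494 = 0.12099, 1/5 · 0.19753 = 0.039506; these sum to 0.33299.
The posterior is then P(jar A | data) = 0.38439, P(jar B | data) = 0.096098, P(jar C | data) = 0.037538, P(jar D | data) = 0.36333, P(jar E | data) = 0.11864.
Averaging over the posterior, P(purple next | data) = (1/5)(0.38439) + (3/5)(0.096098) + (3/4)(0.037538) + (2/9)(0.36333) + (5/9)(0.11864) = 0.30934.

0.3093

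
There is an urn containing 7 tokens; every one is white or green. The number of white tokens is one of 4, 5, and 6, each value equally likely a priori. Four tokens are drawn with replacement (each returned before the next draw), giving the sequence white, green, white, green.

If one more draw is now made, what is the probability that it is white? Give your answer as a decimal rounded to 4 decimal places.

0.6592

Compute the likelihood of the observed sequence for each case: P(data | r = 4) = (4/7)(3/7)(4/7)(3/7) = 0.059975; P(data | r = 5) = (5/7)(2/7)(5/7)(2/7) = 0.041649; P(data | r = 6) = (6/7)(1/7)(6/7)(1/7) = 0.014994.
Weighting by the prior gives 1/3 · 0.059975 = 0.019992, 1/3 · 0.041649 = 0.013883, 1/3 · 0.014994 = 0.0049979; with total 0.038873.
Dividing through by the total gives posterior P(r = 4 | data) = 0.51429, P(r = 5 | data) = 0.35714, P(r = 6 | data) = 0.12857.
The predictive probability is P(white next | data) = (4/7)(0.51429) + (5/7)(0.35714) + (6/7)(0.12857) = 0.65918.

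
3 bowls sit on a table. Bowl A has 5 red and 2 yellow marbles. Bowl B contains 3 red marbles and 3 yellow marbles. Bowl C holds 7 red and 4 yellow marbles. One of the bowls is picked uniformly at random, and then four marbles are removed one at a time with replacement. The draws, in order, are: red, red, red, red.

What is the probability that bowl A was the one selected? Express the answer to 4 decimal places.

The likelihood of the observed sequence under each hypothesis: P(data | bowl A) = (5/7)(5/7)(5/7)(5/7) = 0.26031; P(data | bowl B) = (3/6)(3/6)(3/6)(3/6) = 0.0625; P(data | bowl C) = (7/11)(7/11)(7/11)(7/11) = 0.16399.
Weighting by the prior gives 1/3 · 0.26031 = 0.086769, 1/3 · 0.0625 = 0.020833, 1/3 · 0.16399 = 0.054664; these sum to 0.16227.
Therefore the posterior P(bowl A | data) = (0.086769) / (0.16227) = 0.53473.

0.5347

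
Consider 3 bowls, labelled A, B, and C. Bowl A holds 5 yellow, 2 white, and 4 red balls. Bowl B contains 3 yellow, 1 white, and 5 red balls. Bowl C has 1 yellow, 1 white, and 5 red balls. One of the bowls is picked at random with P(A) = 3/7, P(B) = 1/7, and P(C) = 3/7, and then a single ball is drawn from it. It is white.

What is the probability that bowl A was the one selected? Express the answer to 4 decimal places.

0.5027

The likelihood of this draw under each hypothesis: P(data | bowl A) = (2/11) = 0.18182; P(data | bowl B) = (1/9) = 0.11111; P(data | bowl C) = (1/7) = 0.14286.
The prior-weighted likelihoods are 3/7 · 0.18182 = 0.077922, 1/7 · 0.11111 = 0.015873, 3/7 · 0.14286 = 0.061224; summing to 0.15502.
Hence P(bowl A | data) = (0.077922) / (0.15502) = 0.50266.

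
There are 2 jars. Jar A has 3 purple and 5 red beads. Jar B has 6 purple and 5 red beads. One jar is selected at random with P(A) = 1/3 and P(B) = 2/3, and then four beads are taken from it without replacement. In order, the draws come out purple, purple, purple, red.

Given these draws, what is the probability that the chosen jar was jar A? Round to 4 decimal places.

0.1054

Under each hypothesis, the probability of the observed sequence is: P(data | jar A) = (3/8)(2/7)(1/6)(5/5) = 0.017857; P(data | jar B) = (6/11)(5/10)(4/9)(5/8) = 0.075758.
Multiplying each by its prior: 1/3 · 0.017857 = 0.0059524, 2/3 · 0.075758 = 0.050505; these sum to 0.056457.
So P(jar A | data) = (0.0059524) / (0.056457) = 0.10543.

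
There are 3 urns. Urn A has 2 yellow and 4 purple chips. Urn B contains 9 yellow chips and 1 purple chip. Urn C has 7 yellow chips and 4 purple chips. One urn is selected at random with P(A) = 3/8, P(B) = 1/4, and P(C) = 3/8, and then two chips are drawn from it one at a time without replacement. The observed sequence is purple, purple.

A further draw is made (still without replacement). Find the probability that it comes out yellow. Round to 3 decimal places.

0.560

Under each hypothesis, the probability of the observed sequence is: P(data | urn A) = (4/6)(3/5) = 2/5; P(data | urn B) = (1/10)(0/9) = 0; P(data | urn C) = (4/11)(3/10) = 6/55.
The prior-weighted likelihoods are 3/8 · 2/5 = 3/20, 1/4 · 0 = 0, 3/8 · 6/55 = 9/220; with total 21/110.
The posterior is then P(urn A | data) = 11/14, P(urn B | data) = 0, P(urn C | data) = 3/14.
Averaging over the posterior, P(yellow next | data) = (1/2)(11/14) + (7/9)(3/14) = 47/84.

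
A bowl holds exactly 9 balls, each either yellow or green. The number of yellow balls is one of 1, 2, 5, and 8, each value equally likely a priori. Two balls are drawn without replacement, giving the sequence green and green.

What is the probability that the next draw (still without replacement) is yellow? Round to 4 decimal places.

For each hypothesis, P(data | H) works out to: P(data | r = 1) = (8/9)(7/8) = 7/9; P(data | r = 2) = (7/9)(6/8) = 7/12; P(data | r = 5) = (4/9)(3/8) = 1/6; P(data | r = 8) = (1/9)(0/8) = 0.
Weighting by the prior gives 1/4 · 7/9 = 7/36, 1/4 · 7/12 = 7/48, 1/4 · 1/6 = 1/24, 1/4 · 0 = 0; with total 55/144.
The posterior is then P(r = 1 | data) = 28/55, P(r = 2 | data) = 21/55, P(r = 5 | data) = 6/55, P(r = 8 | data) = 0.
So P(yellow next | data) = Σ P(yellow next | H) P(H | data) = (1/7)(28/55) + (2/7)(21/55) + (5/7)(6/55) = 20/77.

0.2597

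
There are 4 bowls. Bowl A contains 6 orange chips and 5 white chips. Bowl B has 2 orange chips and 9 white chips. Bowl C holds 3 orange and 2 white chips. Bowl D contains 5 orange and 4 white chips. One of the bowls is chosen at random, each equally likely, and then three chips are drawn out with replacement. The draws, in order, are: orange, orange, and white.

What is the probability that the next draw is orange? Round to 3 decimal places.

0.544

The likelihood of the observed sequence under each hypothesis: P(data | bowl A) = (6/11)(6/11)(5/11) = 0.13524; P(data | bowl B) = (2/11)(2/11)(9/11) = 0.027047; P(data | bowl C) = (3/5)(3/5)(2/5) = 0.144; P(data | bowl D) = (5/9)(5/9)(4/9) = 0.13717.
Multiplying each by its prior: 1/4 · 0.13524 = 0.033809, 1/4 · 0.027047 = 0.0067618, 1/4 · 0.144 = 0.036, 1/4 · 0.13717 = 0.034294; with total 0.11086.
Normalising, the posterior is P(bowl A | data) = 0.30496, P(bowl B | data) = 0.060992, P(bowl C | data) = 0.32472, P(bowl D | data) = 0.30933.
The predictive probability is P(orange next | data) = (6/11)(0.30496) + (2/11)(0.060992) + (3/5)(0.32472) + (5/9)(0.30933) = 0.54411.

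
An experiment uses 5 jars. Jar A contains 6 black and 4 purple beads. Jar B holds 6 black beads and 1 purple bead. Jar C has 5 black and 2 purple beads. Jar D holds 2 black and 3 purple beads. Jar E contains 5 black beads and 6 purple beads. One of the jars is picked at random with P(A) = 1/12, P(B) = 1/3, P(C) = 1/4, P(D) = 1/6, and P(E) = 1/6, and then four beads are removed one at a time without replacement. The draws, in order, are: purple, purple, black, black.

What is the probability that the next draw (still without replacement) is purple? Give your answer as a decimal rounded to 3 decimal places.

Compute the likelihood of the observed sequence for each case: P(data | jar A) = (4/10)(3/9)(6/8)(5/7) = 0.071429; P(data | jar B) = (1/7)(0/6) = 0; P(data | jar C) = (2/7)(1/6)(5/5)(4/4) = 0.047619; P(data | jar D) = (3/5)(2/4)(2/3)(1/2) = 0.1; P(data | jar E) = (6/11)(5/10)(5/9)(4/8) = 0.075758.
Weighting by the prior gives 1/12 · 0.071429 = 0.0059524, 1/3 · 0 = 0, 1/4 · 0.047619 = 0.011905, 1/6 · 0.1 = 0.016667, 1/6 · 0.075758 = 0.012626; summing to 0.04715.
The posterior is then P(jar A | data) = 0.12624, P(jar B | data) = 0, P(jar C | data) = 0.25249, P(jar D | data) = 0.35348, P(jar E | data) = 0.26779.
Averaging over the posterior, P(purple next | data) = (1/3)(0.12624) + (0)(0.25249) + (1)(0.35348) + (4/7)(0.26779) = 0.54858.

0.549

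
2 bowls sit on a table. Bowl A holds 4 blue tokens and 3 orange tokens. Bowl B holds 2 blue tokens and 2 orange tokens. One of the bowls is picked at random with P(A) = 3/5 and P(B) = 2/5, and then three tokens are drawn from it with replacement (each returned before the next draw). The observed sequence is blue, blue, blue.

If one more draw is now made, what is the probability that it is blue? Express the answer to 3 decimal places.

Compute the likelihood of the observed sequence for each case: P(data | bowl A) = (4/7)(4/7)(4/7) = 0.18659; P(data | bowl B) = (2/4)(2/4)(2/4) = 0.125.
Multiplying each by its prior: 3/5 · 0.18659 = 0.11195, 2/5 · 0.125 = 0.05; with total 0.16195.
The posterior is then P(bowl A | data) = 0.69127, P(bowl B | data) = 0.30873.
Averaging over the posterior, P(blue next | data) = (4/7)(0.69127) + (1/2)(0.30873) = 0.54938.

0.549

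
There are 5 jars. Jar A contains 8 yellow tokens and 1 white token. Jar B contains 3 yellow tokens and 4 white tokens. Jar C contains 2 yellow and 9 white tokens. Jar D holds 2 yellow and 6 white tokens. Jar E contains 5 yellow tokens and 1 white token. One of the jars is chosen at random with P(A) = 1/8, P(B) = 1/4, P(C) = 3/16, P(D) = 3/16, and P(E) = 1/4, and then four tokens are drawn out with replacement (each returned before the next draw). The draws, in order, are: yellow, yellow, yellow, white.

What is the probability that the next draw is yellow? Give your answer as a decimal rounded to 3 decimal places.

Compute the likelihood of the observed sequence for each case: P(data | jar A) = (8/9)(8/9)(8/9)(1/9) = 0.078037; P(data | jar B) = (3/7)(3/7)(3/7)(4/7) = 0.044981; P(data | jar C) = (2/11)(2/11)(2/11)(9/11) = 0.0049177; P(data | jar D) = (2/8)(2/8)(2/8)(6/8) = 0.011719; P(data | jar E) = (5/6)(5/6)(5/6)(1/6) = 0.096451.
Multiplying each by its prior: 1/8 · 0.078037 = 0.0097546, 1/4 · 0.044981 = 0.011245, 3/16 · 0.0049177 = 0.00092207, 3/16 · 0.011719 = 0.0021973, 1/4 · 0.096451 = 0.024113; summing to 0.048232.
Dividing through by the total gives posterior P(jar A | data) = 0.20224, P(jar B | data) = 0.23315, P(jar C | data) = 0.019117, P(jar D | data) = 0.045556, P(jar E | data) = 0.49993.
The predictive probability is P(yellow next | data) = (8/9)(0.20224) + (3/7)(0.23315) + (2/11)(0.019117) + (1/4)(0.045556) + (5/6)(0.49993) = 0.71117.

0.711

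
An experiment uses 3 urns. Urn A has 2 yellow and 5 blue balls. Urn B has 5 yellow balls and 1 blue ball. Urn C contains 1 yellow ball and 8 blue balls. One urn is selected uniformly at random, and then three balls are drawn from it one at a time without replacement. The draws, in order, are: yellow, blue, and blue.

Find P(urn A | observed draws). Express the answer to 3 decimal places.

0.632

For each hypothesis, P(data | H) works out to: P(data | urn A) = (2/7)(5/6)(4/5) = 4/21; P(data | urn B) = (5/6)(1/5)(0/4) = 0; P(data | urn C) = (1/9)(8/8)(7/7) = 1/9.
The prior-weighted likelihoods are 1/3 · 4/21 = 4/63, 1/3 · 0 = 0, 1/3 · 1/9 = 1/27; these sum to 19/189.
Therefore the posterior P(urn A | data) = (4/63) / (19/189) = 12/19.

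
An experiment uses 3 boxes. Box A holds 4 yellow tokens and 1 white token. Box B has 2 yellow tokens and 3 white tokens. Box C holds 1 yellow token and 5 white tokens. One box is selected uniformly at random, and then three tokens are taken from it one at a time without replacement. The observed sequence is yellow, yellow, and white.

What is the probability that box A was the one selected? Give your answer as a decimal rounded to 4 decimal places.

0.6667

Under each hypothesis, the probability of the observed sequence is: P(data | box A) = (4/5)(3/4)(1/3) = 1/5; P(data | box B) = (2/5)(1/4)(3/3) = 1/10; P(data | box C) = (1/6)(0/5) = 0.
The prior-weighted likelihoods are 1/3 · 1/5 = 1/15, 1/3 · 1/10 = 1/30, 1/3 · 0 = 0; summing to 1/10.
Hence P(box A | data) = (1/15) / (1/10) = 2/3.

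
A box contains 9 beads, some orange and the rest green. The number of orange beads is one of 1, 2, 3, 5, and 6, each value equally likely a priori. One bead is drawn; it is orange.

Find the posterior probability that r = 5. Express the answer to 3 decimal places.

0.294

For each hypothesis, P(data | H) works out to: P(data | r = 1) = (1/9) = 1/9; P(data | r = 2) = (2/9) = 2/9; P(data | r = 3) = (3/9) = 1/3; P(data | r = 5) = (5/9) = 5/9; P(data | r = 6) = (6/9) = 2/3.
Multiplying each by its prior: 1/5 · 1/9 = 1/45, 1/5 · 2/9 = 2/45, 1/5 · 1/3 = 1/15, 1/5 · 5/9 = 1/9, 1/5 · 2/3 = 2/15; with total 17/45.
Therefore the posterior P(r = 5 | data) = (1/9) / (17/45) = 5/17.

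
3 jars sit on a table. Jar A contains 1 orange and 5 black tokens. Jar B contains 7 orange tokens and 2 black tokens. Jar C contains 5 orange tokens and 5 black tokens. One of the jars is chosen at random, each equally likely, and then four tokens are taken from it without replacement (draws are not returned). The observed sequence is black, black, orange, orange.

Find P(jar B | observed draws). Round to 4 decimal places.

0.2593

Compute the likelihood of the observed sequence for each case: P(data | jar A) = (5/6)(4/5)(1/4)(0/3) = 0; P(data | jar B) = (2/9)(1/8)(7/7)(6/6) = 1/36; P(data | jar C) = (5/10)(4/9)(5/8)(4/7) = 5/63.
Multiplying each by its prior: 1/3 · 0 = 0, 1/3 · 1/36 = 1/108, 1/3 · 5/63 = 5/189; these sum to 1/28.
Therefore the posterior P(jar B | data) = (1/108) / (1/28) = 7/27.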